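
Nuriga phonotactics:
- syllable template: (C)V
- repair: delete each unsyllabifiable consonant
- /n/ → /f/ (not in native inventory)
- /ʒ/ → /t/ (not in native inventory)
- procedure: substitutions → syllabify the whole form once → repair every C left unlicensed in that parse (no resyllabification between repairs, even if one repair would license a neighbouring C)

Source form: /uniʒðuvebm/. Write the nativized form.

Substitution: /n/ → /f/, /ʒ/ → /t/, giving /ufitðuvebm/.
The consonants /t/, /b/, /m/ cannot be parsed into a legal (C)V syllable (no codas are permitted; onsets are limited to one consonant).
Deleting the stranded consonants removes /t/, /b/, /m/.

ufiðuve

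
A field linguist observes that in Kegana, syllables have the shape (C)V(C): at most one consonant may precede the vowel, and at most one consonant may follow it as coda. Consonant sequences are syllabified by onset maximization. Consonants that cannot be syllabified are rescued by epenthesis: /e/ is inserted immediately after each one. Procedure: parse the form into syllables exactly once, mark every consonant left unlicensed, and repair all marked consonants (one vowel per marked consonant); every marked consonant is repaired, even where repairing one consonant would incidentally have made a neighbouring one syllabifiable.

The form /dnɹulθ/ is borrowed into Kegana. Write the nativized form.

deneɹulθe

Syllabifying with onset maximization leaves /d/, /n/, /θ/ stranded (at most one coda consonant is licensed; onsets are limited to one consonant).
Epenthesis after each stranded consonant: /d/ → /de/, /n/ → /ne/, /θ/ → /θe/.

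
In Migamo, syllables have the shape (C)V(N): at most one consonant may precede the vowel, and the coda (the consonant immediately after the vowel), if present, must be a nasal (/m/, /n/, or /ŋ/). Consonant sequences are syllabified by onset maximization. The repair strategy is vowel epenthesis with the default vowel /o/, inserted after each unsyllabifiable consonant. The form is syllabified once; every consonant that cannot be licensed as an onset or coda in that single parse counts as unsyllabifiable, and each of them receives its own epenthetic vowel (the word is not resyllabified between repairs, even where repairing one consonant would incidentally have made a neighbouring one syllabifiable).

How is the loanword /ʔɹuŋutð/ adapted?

ʔoɹuŋutoðo

Syllabifying with onset maximization leaves /ʔ/, /t/, /ð/ stranded (only a nasal (/m/, /n/, or /ŋ/) is licensed in coda position; onsets are limited to one consonant).
Epenthesis after each stranded consonant: /ʔ/ → /ʔo/, /t/ → /to/, /ð/ → /ðo/.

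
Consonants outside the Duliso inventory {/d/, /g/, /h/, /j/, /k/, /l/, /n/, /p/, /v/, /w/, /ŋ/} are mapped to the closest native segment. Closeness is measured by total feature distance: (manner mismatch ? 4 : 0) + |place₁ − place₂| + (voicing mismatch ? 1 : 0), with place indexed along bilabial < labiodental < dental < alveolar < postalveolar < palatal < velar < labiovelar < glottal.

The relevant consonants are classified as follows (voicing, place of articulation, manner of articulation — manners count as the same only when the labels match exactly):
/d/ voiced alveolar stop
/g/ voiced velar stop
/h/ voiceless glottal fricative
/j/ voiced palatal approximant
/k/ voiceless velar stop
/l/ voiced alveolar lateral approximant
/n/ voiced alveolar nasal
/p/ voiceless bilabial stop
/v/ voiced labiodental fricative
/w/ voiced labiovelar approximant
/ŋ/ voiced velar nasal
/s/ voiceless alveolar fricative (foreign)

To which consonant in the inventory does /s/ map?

/v/ is closest: same manner (fricative), place distance 2 (alveolar→labiodental), voicing differs (+1); total 3. Next closest is /d/ at distance 5.

v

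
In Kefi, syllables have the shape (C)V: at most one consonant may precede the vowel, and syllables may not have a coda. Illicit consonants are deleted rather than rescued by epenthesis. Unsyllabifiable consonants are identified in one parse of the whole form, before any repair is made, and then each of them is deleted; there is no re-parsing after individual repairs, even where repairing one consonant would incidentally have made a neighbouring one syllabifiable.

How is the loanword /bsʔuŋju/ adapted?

The consonants /b/, /s/, /ŋ/ cannot be parsed into a legal (C)V syllable (no codas are permitted; onsets are limited to one consonant).
Deletion applies to /b/, /s/, /ŋ/.

ʔuju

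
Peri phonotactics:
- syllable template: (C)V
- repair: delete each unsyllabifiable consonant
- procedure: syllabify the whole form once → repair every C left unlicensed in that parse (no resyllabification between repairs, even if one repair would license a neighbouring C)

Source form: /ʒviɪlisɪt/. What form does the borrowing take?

The consonants /ʒ/, /t/ cannot be parsed into a legal (C)V syllable (no codas are permitted; onsets are limited to one consonant).
Each unlicensed consonant is deleted: /ʒ/, /t/.

viɪlisɪ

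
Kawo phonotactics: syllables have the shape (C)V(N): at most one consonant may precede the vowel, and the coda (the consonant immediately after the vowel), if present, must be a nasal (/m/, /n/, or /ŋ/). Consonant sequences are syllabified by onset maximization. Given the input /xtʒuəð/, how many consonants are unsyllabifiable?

Syllabifying with onset maximization leaves /x/, /t/, /ð/ stranded (only a nasal (/m/, /n/, or /ŋ/) is licensed in coda position; onsets are limited to one consonant).

3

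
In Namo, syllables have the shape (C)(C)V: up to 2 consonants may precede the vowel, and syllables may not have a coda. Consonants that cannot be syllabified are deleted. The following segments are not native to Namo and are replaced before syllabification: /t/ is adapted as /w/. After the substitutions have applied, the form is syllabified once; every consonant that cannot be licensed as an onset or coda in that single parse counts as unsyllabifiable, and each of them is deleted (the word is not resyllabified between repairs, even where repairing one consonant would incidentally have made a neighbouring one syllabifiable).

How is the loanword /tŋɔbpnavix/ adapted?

wŋɔpnavi

Substitution: /t/ → /w/, giving /wŋɔbpnavix/.
Under (C)(C)V, the unsyllabifiable consonants are /b/, /x/ (no codas are permitted; onsets may contain at most 2 consonants).
Deleting the stranded consonants removes /b/, /x/.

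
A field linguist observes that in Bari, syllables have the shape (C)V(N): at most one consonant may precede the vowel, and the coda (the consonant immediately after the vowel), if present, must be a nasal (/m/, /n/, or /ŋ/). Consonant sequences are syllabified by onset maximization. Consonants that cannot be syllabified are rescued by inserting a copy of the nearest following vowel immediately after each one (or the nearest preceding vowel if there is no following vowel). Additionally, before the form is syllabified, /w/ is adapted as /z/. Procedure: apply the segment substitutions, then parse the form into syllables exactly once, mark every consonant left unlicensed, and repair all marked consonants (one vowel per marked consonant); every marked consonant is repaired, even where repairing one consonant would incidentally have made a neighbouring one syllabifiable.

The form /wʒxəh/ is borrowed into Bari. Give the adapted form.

Substitution: /w/ → /z/, giving /zʒxəh/.
Under (C)V(N), the unsyllabifiable consonants are /z/, /ʒ/, /h/ (only a nasal (/m/, /n/, or /ŋ/) is licensed in coda position; onsets are limited to one consonant).
Epenthesis after each stranded consonant: /z/ → /zə/, /ʒ/ → /ʒə/, /h/ → /hə/.

zəʒəxəhə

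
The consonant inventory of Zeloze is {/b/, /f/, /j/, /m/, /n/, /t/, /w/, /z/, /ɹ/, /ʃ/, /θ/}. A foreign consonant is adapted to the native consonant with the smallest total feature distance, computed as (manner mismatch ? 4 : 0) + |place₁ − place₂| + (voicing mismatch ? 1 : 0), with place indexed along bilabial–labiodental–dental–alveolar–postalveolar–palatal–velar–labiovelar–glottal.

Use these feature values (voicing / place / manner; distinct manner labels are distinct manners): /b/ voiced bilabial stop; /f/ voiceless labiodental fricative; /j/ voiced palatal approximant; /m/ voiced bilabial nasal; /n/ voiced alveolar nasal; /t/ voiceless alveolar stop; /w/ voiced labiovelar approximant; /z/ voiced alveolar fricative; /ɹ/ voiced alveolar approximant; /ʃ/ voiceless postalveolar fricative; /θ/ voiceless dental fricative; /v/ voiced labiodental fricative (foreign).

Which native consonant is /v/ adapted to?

/f/ is closest: same manner (fricative), place distance 0 (labiodental→labiodental), voicing differs (+1); total 1. Next closest is /z/ at distance 2.

f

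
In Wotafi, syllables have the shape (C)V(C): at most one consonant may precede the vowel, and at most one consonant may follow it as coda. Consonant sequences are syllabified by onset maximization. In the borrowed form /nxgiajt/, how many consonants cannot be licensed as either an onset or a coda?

3

The consonants /n/, /x/, /t/ cannot be parsed into a legal (C)V(C) syllable (at most one coda consonant is licensed; onsets are limited to one consonant).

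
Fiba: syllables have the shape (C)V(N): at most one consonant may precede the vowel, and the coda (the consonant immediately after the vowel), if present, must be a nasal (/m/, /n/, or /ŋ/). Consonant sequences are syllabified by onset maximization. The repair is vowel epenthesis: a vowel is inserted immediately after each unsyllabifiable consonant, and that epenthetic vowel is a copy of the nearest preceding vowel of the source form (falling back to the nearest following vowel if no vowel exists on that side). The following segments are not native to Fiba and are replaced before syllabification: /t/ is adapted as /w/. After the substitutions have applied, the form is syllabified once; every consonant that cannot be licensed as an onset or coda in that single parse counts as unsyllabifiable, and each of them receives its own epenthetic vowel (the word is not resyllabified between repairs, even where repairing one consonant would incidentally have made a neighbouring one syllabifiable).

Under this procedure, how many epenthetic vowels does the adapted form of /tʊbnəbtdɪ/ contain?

3

After substitution the input is /wʊbnəbwdɪ/.
The unsyllabifiable consonants are /b/, /b/, /w/; each receives one epenthetic vowel.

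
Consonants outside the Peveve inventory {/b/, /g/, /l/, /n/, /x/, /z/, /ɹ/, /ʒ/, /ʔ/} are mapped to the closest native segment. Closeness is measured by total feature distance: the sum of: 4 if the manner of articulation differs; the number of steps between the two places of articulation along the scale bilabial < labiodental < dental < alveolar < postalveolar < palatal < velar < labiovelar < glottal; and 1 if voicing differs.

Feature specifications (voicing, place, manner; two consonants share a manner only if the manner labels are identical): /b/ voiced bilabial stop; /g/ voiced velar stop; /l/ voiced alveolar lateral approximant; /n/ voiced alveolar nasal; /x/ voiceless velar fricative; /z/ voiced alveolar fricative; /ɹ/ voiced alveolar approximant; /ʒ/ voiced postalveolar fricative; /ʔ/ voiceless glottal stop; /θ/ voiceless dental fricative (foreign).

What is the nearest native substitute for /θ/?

z

/z/ is closest: same manner (fricative), place distance 1 (dental→alveolar), voicing differs (+1); total 2. Next closest is /ʒ/ at distance 3.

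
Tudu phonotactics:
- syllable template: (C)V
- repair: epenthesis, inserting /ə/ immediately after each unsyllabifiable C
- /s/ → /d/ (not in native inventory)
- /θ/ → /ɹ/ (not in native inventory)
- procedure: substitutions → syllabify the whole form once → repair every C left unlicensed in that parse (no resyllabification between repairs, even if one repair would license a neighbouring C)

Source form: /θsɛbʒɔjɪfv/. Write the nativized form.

ɹədɛbəʒɔjɪfəvə

Substitution: /θ/ → /ɹ/, /s/ → /d/, giving /ɹdɛbʒɔjɪfv/.
Syllabifying with onset maximization leaves /ɹ/, /b/, /f/, /v/ stranded (no codas are permitted; onsets are limited to one consonant).
Epenthesis after each stranded consonant: /ɹ/ → /ɹə/, /b/ → /bə/, /f/ → /fə/, /v/ → /və/.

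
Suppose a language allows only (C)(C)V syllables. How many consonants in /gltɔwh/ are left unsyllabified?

The consonants /g/, /w/, /h/ cannot be parsed into a legal (C)(C)V syllable (no codas are permitted; onsets may contain at most 2 consonants).

3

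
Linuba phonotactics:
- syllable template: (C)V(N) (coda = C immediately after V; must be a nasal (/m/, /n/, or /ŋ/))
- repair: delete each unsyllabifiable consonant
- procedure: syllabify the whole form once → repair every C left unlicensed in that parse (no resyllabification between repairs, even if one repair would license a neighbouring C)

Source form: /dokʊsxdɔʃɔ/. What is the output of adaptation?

dokʊdɔʃɔ

Syllabifying with onset maximization leaves /s/, /x/ stranded (only a nasal (/m/, /n/, or /ŋ/) is licensed in coda position; onsets are limited to one consonant).
Deletion applies to /s/, /x/.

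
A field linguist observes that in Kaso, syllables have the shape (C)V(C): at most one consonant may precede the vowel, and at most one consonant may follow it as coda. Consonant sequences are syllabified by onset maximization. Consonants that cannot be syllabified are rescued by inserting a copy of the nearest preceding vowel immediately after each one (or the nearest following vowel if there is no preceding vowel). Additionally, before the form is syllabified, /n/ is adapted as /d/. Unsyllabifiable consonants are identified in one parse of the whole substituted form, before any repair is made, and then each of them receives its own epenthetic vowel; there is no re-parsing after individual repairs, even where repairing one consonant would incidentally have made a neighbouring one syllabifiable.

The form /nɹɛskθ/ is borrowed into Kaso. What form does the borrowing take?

Substitution: /n/ → /d/, giving /dɹɛskθ/.
Under (C)V(C), the unsyllabifiable consonants are /d/, /k/, /θ/ (at most one coda consonant is licensed; onsets are limited to one consonant).
Epenthesis after each stranded consonant: /d/ → /dɛ/, /k/ → /kɛ/, /θ/ → /θɛ/.

dɛɹɛskɛθɛ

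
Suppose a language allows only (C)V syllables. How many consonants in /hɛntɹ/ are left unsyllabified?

3

Syllabifying with onset maximization leaves /n/, /t/, /ɹ/ stranded (no codas are permitted; onsets are limited to one consonant).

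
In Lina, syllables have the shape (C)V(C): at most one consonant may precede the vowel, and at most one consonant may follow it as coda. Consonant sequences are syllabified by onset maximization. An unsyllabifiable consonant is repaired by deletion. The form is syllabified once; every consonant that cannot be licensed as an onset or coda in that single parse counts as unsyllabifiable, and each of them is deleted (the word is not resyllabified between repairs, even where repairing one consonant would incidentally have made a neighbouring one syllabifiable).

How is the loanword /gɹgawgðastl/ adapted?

gawðas

Under (C)V(C), the unsyllabifiable consonants are /g/, /ɹ/, /g/, /t/, /l/ (at most one coda consonant is licensed; onsets are limited to one consonant).
Each unlicensed consonant is deleted: /g/, /ɹ/, /g/, /t/, /l/.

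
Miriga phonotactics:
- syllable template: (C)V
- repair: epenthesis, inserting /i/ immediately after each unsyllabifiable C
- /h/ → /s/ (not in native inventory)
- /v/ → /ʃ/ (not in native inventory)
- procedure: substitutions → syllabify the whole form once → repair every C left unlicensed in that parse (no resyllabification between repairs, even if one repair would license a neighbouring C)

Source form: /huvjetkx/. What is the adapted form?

suʃijetikixi

Substitution: /h/ → /s/, /v/ → /ʃ/, giving /suʃjetkx/.
Syllabifying with onset maximization leaves /ʃ/, /t/, /k/, /x/ stranded (no codas are permitted; onsets are limited to one consonant).
Each unlicensed consonant becomes the onset of a new syllable: /ʃ/ → /ʃi/, /t/ → /ti/, /k/ → /ki/, /x/ → /xi/.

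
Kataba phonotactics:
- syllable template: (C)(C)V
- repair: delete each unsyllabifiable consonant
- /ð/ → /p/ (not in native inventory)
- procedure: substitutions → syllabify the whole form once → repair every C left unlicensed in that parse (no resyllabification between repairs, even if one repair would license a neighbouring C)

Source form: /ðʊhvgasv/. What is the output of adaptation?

pʊvga

Substitution: /ð/ → /p/, giving /pʊhvgasv/.
Syllabifying with onset maximization leaves /h/, /s/, /v/ stranded (no codas are permitted; onsets may contain at most 2 consonants).
Deletion applies to /h/, /s/, /v/.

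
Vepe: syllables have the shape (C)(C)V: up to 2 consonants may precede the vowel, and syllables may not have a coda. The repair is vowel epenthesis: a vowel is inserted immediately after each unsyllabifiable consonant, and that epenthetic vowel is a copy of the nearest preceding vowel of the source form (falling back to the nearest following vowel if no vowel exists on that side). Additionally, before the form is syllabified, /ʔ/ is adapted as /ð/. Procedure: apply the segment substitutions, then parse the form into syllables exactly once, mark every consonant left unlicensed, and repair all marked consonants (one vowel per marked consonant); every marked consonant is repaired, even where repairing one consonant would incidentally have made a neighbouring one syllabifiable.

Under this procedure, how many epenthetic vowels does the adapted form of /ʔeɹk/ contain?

After substitution the input is /ðeɹk/.
The unsyllabifiable consonants are /ɹ/, /k/; each receives one epenthetic vowel.

2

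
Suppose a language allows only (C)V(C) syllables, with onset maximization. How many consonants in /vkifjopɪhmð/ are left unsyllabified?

3

Syllabifying with onset maximization leaves /v/, /m/, /ð/ stranded (at most one coda consonant is licensed; onsets are limited to one consonant).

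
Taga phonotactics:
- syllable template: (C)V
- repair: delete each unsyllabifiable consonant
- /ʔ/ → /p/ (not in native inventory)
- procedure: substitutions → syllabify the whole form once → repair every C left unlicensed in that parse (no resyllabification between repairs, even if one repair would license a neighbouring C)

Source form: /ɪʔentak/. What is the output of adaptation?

Substitution: /ʔ/ → /p/, giving /ɪpentak/.
The consonants /n/, /k/ cannot be parsed into a legal (C)V syllable (no codas are permitted; onsets are limited to one consonant).
Deleting the stranded consonants removes /n/, /k/.

ɪpeta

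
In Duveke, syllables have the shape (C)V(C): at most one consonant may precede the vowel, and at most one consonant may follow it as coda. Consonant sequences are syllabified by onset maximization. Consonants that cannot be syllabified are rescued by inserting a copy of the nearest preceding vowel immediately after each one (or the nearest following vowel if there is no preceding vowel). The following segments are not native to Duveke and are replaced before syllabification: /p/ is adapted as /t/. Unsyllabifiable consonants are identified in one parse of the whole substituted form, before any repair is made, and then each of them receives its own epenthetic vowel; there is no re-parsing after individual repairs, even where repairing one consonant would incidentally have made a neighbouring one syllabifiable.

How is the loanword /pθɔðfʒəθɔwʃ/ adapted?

tɔθɔðfɔʒəθɔwʃɔ

Substitution: /p/ → /t/, giving /tθɔðfʒəθɔwʃ/.
The consonants /t/, /f/, /ʃ/ cannot be parsed into a legal (C)V(C) syllable (at most one coda consonant is licensed; onsets are limited to one consonant).
Epenthesis after each stranded consonant: /t/ → /tɔ/, /f/ → /fɔ/, /ʃ/ → /ʃɔ/.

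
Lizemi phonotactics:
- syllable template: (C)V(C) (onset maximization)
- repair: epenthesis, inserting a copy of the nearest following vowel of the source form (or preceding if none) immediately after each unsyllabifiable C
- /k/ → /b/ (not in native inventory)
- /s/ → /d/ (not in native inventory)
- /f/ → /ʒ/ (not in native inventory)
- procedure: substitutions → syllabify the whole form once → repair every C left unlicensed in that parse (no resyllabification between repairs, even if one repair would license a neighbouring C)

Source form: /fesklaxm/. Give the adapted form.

ʒedbalaxma

Substitution: /f/ → /ʒ/, /s/ → /d/, /k/ → /b/, giving /ʒedblaxm/.
Under (C)V(C), the unsyllabifiable consonants are /b/, /m/ (at most one coda consonant is licensed; onsets are limited to one consonant).
Epenthesis after each stranded consonant: /b/ → /ba/, /m/ → /ma/.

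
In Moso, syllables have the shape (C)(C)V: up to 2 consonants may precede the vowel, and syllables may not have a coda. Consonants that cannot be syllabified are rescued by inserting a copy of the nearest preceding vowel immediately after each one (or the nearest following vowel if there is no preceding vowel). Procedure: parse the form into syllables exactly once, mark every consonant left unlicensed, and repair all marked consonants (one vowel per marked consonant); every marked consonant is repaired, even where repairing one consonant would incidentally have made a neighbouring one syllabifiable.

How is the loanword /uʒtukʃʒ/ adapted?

Syllabifying with onset maximization leaves /k/, /ʃ/, /ʒ/ stranded (no codas are permitted; onsets may contain at most 2 consonants).
Each unlicensed consonant becomes the onset of a new syllable: /k/ → /ku/, /ʃ/ → /ʃu/, /ʒ/ → /ʒu/.

uʒtukuʃuʒu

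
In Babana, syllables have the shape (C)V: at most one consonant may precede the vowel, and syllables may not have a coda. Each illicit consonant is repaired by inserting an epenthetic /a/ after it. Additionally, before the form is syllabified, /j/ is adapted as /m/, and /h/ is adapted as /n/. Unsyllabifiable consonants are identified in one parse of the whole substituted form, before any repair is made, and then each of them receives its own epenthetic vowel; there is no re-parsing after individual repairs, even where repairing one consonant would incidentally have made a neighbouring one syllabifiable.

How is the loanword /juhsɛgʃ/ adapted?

munasɛgaʃa

Substitution: /j/ → /m/, /h/ → /n/, giving /munsɛgʃ/.
Syllabifying with onset maximization leaves /n/, /g/, /ʃ/ stranded (no codas are permitted; onsets are limited to one consonant).
Epenthesis after each stranded consonant: /n/ → /na/, /g/ → /ga/, /ʃ/ → /ʃa/.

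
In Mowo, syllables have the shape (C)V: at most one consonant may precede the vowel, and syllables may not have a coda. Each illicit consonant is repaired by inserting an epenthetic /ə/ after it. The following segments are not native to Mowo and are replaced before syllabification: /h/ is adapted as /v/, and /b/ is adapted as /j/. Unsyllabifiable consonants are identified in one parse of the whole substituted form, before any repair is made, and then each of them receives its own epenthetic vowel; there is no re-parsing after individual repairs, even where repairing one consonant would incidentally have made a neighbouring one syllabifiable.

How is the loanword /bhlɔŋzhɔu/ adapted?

Substitution: /b/ → /j/, /h/ → /v/, giving /jvlɔŋzvɔu/.
Under (C)V, the unsyllabifiable consonants are /j/, /v/, /ŋ/, /z/ (no codas are permitted; onsets are limited to one consonant).
Each unlicensed consonant becomes the onset of a new syllable: /j/ → /jə/, /v/ → /və/, /ŋ/ → /ŋə/, /z/ → /zə/.

jəvəlɔŋəzəvɔu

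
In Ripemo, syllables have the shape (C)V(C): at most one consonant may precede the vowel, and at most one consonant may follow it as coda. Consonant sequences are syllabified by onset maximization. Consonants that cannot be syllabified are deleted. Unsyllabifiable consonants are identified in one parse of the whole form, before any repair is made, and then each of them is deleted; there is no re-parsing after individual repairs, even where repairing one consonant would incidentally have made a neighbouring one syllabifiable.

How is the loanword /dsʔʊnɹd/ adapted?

The consonants /d/, /s/, /ɹ/, /d/ cannot be parsed into a legal (C)V(C) syllable (at most one coda consonant is licensed; onsets are limited to one consonant).
Each unlicensed consonant is deleted: /d/, /s/, /ɹ/, /d/.

ʔʊn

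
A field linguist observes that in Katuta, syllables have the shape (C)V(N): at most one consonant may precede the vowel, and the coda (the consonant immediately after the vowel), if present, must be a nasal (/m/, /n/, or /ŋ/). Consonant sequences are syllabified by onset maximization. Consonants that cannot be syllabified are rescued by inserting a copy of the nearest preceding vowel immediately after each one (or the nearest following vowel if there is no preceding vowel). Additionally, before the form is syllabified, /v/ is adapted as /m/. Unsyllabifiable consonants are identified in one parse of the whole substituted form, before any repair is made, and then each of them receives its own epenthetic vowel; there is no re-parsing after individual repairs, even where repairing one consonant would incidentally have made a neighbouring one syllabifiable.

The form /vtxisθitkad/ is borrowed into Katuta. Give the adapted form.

Substitution: /v/ → /m/, giving /mtxisθitkad/.
Under (C)V(N), the unsyllabifiable consonants are /m/, /t/, /s/, /t/, /d/ (only a nasal (/m/, /n/, or /ŋ/) is licensed in coda position; onsets are limited to one consonant).
Epenthesis after each stranded consonant: /m/ → /mi/, /t/ → /ti/, /s/ → /si/, /t/ → /ti/, /d/ → /da/.

mitixisiθitikada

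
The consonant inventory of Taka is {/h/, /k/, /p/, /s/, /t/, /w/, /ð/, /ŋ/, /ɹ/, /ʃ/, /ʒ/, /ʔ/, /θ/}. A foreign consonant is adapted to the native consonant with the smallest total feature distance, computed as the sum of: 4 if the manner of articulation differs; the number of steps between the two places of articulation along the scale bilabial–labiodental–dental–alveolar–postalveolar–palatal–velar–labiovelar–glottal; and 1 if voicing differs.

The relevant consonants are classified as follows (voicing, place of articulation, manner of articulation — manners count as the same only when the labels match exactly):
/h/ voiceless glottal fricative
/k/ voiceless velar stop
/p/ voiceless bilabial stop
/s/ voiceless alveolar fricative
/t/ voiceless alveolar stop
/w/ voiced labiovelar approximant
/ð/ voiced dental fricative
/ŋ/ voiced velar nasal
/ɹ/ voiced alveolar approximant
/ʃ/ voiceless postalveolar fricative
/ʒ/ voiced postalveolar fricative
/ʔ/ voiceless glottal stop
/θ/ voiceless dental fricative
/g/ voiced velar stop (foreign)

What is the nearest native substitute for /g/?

k

/k/ is closest: same manner (stop), place distance 0 (velar→velar), voicing differs (+1); total 1. Next closest is /ʔ/ at distance 3.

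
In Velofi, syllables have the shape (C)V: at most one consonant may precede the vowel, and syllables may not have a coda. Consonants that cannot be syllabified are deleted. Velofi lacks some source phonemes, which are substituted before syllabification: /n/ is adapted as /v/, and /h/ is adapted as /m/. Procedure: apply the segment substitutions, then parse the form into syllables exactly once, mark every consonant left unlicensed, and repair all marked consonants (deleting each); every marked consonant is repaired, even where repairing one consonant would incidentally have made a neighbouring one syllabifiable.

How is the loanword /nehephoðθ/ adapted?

vememo

Substitution: /n/ → /v/, /h/ → /m/, giving /vemepmoðθ/.
Under (C)V, the unsyllabifiable consonants are /p/, /ð/, /θ/ (no codas are permitted; onsets are limited to one consonant).
Each unlicensed consonant is deleted: /p/, /ð/, /θ/.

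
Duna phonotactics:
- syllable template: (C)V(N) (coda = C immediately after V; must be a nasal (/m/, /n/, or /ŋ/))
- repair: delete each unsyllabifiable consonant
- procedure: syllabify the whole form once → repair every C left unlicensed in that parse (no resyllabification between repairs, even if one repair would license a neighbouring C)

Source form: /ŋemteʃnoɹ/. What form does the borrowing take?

Under (C)V(N), the unsyllabifiable consonants are /ʃ/, /ɹ/ (only a nasal (/m/, /n/, or /ŋ/) is licensed in coda position; onsets are limited to one consonant).
Deleting the stranded consonants removes /ʃ/, /ɹ/.

ŋemteno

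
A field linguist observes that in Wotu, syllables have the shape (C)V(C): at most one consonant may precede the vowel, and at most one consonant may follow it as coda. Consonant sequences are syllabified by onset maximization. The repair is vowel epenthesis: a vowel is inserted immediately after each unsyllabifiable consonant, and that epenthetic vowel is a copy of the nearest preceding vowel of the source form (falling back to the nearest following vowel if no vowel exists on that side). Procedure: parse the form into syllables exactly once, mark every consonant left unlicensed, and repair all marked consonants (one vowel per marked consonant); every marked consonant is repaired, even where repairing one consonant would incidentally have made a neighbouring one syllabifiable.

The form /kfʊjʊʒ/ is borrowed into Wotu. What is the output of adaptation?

The consonants /k/ cannot be parsed into a legal (C)V(C) syllable (at most one coda consonant is licensed; onsets are limited to one consonant).
Inserting the epenthetic vowel yields /k/ → /kʊ/.

kʊfʊjʊʒ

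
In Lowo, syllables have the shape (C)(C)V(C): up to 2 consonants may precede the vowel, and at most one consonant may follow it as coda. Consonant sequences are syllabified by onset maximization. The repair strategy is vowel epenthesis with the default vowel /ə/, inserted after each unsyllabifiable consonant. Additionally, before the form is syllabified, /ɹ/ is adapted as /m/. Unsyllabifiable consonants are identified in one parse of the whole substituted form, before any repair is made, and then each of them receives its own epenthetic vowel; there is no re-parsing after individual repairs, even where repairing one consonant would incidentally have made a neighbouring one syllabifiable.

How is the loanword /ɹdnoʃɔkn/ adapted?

mədnoʃɔknə

Substitution: /ɹ/ → /m/, giving /mdnoʃɔkn/.
Under (C)(C)V(C), the unsyllabifiable consonants are /m/, /n/ (at most one coda consonant is licensed; onsets may contain at most 2 consonants).
Each unlicensed consonant becomes the onset of a new syllable: /m/ → /mə/, /n/ → /nə/.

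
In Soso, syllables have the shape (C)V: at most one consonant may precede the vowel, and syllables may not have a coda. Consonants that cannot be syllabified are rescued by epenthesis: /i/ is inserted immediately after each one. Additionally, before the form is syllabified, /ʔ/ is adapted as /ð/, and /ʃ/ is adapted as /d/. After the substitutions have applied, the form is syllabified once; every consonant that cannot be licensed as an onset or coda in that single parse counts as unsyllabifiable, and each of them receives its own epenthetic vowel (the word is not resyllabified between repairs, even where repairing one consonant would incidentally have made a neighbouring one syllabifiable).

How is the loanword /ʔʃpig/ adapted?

Substitution: /ʔ/ → /ð/, /ʃ/ → /d/, giving /ðdpig/.
Under (C)V, the unsyllabifiable consonants are /ð/, /d/, /g/ (no codas are permitted; onsets are limited to one consonant).
Epenthesis after each stranded consonant: /ð/ → /ði/, /d/ → /di/, /g/ → /gi/.

ðidipigi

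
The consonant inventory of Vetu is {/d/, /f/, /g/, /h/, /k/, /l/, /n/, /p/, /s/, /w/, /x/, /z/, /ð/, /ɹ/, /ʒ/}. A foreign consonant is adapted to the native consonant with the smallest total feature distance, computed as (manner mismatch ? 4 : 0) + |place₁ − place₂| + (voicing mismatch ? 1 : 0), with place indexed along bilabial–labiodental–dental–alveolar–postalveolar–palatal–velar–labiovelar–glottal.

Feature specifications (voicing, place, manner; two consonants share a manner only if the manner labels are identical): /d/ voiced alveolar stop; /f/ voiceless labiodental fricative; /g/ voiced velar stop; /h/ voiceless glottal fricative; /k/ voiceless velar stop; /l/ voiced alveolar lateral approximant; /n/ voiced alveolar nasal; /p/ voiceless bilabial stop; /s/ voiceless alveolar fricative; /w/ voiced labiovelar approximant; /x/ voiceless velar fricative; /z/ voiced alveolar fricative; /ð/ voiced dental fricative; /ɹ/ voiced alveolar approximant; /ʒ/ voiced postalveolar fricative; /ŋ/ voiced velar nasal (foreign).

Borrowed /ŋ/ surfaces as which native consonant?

n

/n/ is closest: same manner (nasal), place distance 3 (velar→alveolar), same voicing; total 3. Next closest is /g/ at distance 4.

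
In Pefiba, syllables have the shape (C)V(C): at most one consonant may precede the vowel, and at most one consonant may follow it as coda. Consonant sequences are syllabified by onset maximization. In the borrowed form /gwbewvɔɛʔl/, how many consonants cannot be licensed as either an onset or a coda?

3

Under (C)V(C), the unsyllabifiable consonants are /g/, /w/, /l/ (at most one coda consonant is licensed; onsets are limited to one consonant).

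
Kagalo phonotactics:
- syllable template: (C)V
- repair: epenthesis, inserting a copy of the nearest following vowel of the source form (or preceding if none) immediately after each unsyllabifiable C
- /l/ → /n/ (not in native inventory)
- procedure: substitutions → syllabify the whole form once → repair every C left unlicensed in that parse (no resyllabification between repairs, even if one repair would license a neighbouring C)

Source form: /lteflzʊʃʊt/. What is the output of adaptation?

netefʊnʊzʊʃʊtʊ

Substitution: /l/ → /n/, giving /ntefnzʊʃʊt/.
Syllabifying with onset maximization leaves /n/, /f/, /n/, /t/ stranded (no codas are permitted; onsets are limited to one consonant).
Epenthesis after each stranded consonant: /n/ → /ne/, /f/ → /fʊ/, /n/ → /nʊ/, /t/ → /tʊ/.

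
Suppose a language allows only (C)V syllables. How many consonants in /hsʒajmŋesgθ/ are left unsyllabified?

Under (C)V, the unsyllabifiable consonants are /h/, /s/, /j/, /m/, /s/, /g/, /θ/ (no codas are permitted; onsets are limited to one consonant).

7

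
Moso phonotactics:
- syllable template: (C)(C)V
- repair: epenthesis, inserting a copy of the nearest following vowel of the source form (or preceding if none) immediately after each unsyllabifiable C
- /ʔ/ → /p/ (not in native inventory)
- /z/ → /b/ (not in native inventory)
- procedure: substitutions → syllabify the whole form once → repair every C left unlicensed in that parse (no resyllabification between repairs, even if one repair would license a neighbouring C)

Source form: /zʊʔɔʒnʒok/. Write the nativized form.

bʊpɔʒonʒoko

Substitution: /z/ → /b/, /ʔ/ → /p/, giving /bʊpɔʒnʒok/.
The consonants /ʒ/, /k/ cannot be parsed into a legal (C)(C)V syllable (no codas are permitted; onsets may contain at most 2 consonants).
Each unlicensed consonant becomes the onset of a new syllable: /ʒ/ → /ʒo/, /k/ → /ko/.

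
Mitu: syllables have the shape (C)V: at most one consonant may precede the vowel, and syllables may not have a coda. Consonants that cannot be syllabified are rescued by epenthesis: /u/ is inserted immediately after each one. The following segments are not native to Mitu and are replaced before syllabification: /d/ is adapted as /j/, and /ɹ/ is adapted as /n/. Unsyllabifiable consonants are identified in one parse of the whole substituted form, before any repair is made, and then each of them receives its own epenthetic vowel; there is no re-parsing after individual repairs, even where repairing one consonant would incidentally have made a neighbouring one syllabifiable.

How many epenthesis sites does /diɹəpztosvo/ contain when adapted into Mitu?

After substitution the input is /jinəpztosvo/.
The unsyllabifiable consonants are /p/, /z/, /s/; each receives one epenthetic vowel.

3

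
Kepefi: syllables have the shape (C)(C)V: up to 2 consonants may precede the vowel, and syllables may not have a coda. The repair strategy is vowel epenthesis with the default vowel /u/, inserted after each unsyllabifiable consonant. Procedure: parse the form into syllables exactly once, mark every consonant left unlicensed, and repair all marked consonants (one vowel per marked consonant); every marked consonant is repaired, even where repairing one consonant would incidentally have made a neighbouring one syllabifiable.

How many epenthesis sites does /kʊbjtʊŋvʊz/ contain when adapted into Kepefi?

The unsyllabifiable consonants are /b/, /z/; each receives one epenthetic vowel.

2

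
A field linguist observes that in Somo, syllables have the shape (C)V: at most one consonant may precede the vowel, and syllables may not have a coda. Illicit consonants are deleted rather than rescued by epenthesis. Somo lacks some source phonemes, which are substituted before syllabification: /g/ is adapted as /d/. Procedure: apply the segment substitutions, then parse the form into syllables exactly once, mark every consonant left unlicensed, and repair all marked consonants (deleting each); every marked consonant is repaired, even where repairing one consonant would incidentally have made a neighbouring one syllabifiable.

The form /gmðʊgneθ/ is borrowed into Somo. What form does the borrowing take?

ðʊne

Substitution: /g/ → /d/, giving /dmðʊdneθ/.
Syllabifying with onset maximization leaves /d/, /m/, /d/, /θ/ stranded (no codas are permitted; onsets are limited to one consonant).
Deleting the stranded consonants removes /d/, /m/, /d/, /θ/.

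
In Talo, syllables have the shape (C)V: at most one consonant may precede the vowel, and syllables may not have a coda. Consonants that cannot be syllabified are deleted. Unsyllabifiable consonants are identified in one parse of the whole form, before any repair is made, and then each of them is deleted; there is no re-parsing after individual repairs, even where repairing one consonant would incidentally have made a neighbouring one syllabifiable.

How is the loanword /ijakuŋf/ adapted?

Syllabifying with onset maximization leaves /ŋ/, /f/ stranded (no codas are permitted; onsets are limited to one consonant).
Each unlicensed consonant is deleted: /ŋ/, /f/.

ijaku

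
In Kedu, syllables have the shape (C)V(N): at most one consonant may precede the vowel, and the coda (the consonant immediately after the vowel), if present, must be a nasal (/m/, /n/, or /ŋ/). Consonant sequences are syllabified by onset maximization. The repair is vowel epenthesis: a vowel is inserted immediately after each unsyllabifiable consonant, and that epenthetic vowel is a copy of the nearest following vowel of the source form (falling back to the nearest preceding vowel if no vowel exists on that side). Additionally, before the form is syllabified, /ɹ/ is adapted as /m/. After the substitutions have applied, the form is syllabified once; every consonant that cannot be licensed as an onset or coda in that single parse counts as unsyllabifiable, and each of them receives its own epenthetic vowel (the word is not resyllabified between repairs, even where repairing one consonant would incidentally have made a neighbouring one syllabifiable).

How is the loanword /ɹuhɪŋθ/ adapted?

Substitution: /ɹ/ → /m/, giving /muhɪŋθ/.
Syllabifying with onset maximization leaves /θ/ stranded (only a nasal (/m/, /n/, or /ŋ/) is licensed in coda position; onsets are limited to one consonant).
Inserting the epenthetic vowel yields /θ/ → /θɪ/.

muhɪŋθɪ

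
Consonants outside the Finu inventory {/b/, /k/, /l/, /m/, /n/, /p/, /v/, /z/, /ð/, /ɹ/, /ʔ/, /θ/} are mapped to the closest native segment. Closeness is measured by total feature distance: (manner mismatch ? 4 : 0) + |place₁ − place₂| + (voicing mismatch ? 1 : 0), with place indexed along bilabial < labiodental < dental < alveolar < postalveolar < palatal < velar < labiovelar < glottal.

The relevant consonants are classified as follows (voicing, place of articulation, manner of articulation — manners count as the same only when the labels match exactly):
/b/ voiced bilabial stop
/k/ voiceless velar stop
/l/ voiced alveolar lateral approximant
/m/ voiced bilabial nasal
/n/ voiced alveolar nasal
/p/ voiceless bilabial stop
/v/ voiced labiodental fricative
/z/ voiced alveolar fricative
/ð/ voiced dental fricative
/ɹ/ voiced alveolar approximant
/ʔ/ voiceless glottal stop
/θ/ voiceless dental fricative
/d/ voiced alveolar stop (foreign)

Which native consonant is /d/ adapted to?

b

/b/ is closest: same manner (stop), place distance 3 (alveolar→bilabial), same voicing; total 3. Next closest is /k/ at distance 4.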